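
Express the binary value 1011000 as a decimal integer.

Sum of powers of 2 for each 1-bit:
2^3 + 2^4 + 2^6
= 8 + 16 + 64
= 88



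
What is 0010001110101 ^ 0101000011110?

XOR: 1 when bits differ
  0010001110101
^ 0101000011110
---------------
  0111001101011
Decimal: 1141 ^ 2590 = 3691



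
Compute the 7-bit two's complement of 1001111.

Original (sign bit 1, negative): 1001111
Step 1 - Invert all bits: 0110000
Step 2 - Add 1: 0110001
Verification: 1001111 + 0110001 = 10000000; discarding the end carry (carry out of the top bit) leaves the 7-bit value 0000000, as required for x + (-x)



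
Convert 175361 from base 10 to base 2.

Using repeated division by 2:
175361 ÷ 2 = 87680 remainder 1
87680 ÷ 2 = 43840 remainder 0
43840 ÷ 2 = 21920 remainder 0
21920 ÷ 2 = 10960 remainder 0
10960 ÷ 2 = 5480 remainder 0
5480 ÷ 2 = 2740 remainder 0
2740 ÷ 2 = 1370 remainder 0
1370 ÷ 2 = 685 remainder 0
685 ÷ 2 = 342 remainder 1
342 ÷ 2 = 171 remainder 0
171 ÷ 2 = 85 remainder 1
85 ÷ 2 = 42 remainder 1
42 ÷ 2 = 21 remainder 0
21 ÷ 2 = 10 remainder 1
10 ÷ 2 = 5 remainder 0
5 ÷ 2 = 2 remainder 1
2 ÷ 2 = 1 remainder 0
1 ÷ 2 = 0 remainder 1
Reading remainders bottom to top: 101010110100000001



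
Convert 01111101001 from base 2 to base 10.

Sum of powers of 2 for each 1-bit:
2^0 + 2^3 + 2^5 + 2^6 + 2^7 + 2^8 + 2^9
= 1 + 8 + 32 + 64 + 128 + 256 + 512
= 1001



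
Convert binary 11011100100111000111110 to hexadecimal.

Group into 4-bit nibbles from right:
  0110 = 6
  1110 = E
  0100 = 4
  1110 = E
  0011 = 3
  1110 = E
Result: 6E4E3E



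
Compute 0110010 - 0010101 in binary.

Method 1 - Direct subtraction (column by column from the right: bit − bit − borrow-in; if negative, add 2 and borrow 1 from the next column):
borrow: 0111010
        0110010
-       0010101
---------------
        0011101

Method 2 - Add two's complement:
Two's complement of 0010101: invert → 1101010, add 1 → 1101011
  0110010
+ 1101011
---------
 10011101  (end carry out of the top bit = 1)
Discarding the end carry: 0011101
Decimal check:
  0110010 = 32 + 16 + 2 = 50
  0010101 = 16 + 4 + 1 = 21
  50 - 21 = 29, and 0011101 = 16 + 8 + 4 + 1 = 29 ✓



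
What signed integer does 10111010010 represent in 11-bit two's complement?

Binary: 10111010010
Sign bit: 1 (negative)
Invert: 01000101101
Add 1:  01000101110
Magnitude: 01000101110 = 512 + 32 + 8 + 4 + 2 = 558
Value: -558



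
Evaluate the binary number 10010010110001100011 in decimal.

Sum of powers of 2 for each 1-bit:
2^0 + 2^1 + 2^5 + 2^6 + 2^10 + 2^11 + 2^13 + 2^16 + 2^19
= 1 + 2 + 32 + 64 + 1024 + 2048 + 8192 + 65536 + 524288
= 601187



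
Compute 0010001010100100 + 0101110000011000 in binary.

Add column by column from the right: bit + bit + carry-in; write the sum mod 2, carry 1 when the sum is 2 or 3.
carry:  0000000000000000
        0010001010100100
+       0101110000011000
------------------------
       00111111010111100
(the carry out of the leftmost column, 0, becomes the leading bit)
Decimal check:
  0010001010100100 = 8192 + 512 + 128 + 32 + 4 = 8868
  0101110000011000 = 16384 + 4096 + 2048 + 1024 + 16 + 8 = 23576
  8868 + 23576 = 32444, and 00111111010111100 = 16384 + 8192 + 4096 + 2048 + 1024 + 512 + 128 + 32 + 16 + 8 + 4 = 32444 ✓



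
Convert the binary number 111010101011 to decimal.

Sum of powers of 2 for each 1-bit:
2^0 + 2^1 + 2^3 + 2^5 + 2^7 + 2^9 + 2^10 + 2^11
= 1 + 2 + 8 + 32 + 128 + 512 + 1024 + 2048
= 3755



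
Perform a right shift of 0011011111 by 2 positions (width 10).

Original: 0011011111 (decimal 223)
Shift right by 2 positions
Drop the 2 low bits; fill with zeros on the left
Result: 0000110111 (decimal 55)
Equivalent: 223 >> 2 = 223 ÷ 2^2 = 55



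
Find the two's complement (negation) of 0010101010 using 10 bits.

Original: 0010101010
Step 1 - Invert all bits: 1101010101
Step 2 - Add 1: 1101010110
Verification: 0010101010 + 1101010110 = 10000000000; discarding the end carry (carry out of the top bit) leaves the 10-bit value 0000000000, as required for x + (-x)



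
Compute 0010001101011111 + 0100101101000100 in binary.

Add column by column from the right: bit + bit + carry-in; write the sum mod 2, carry 1 when the sum is 2 or 3.
carry:  0000011010111000
        0010001101011111
+       0100101101000100
------------------------
       00110111010100011
(the carry out of the leftmost column, 0, becomes the leading bit)
Decimal check:
  0010001101011111 = 8192 + 512 + 256 + 64 + 16 + 8 + 4 + 2 + 1 = 9055
  0100101101000100 = 16384 + 2048 + 512 + 256 + 64 + 4 = 19268
  9055 + 19268 = 28323, and 00110111010100011 = 16384 + 8192 + 2048 + 1024 + 512 + 128 + 32 + 2 + 1 = 28323 ✓



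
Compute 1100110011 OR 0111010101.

OR: 1 when either bit is 1
  1100110011
| 0111010101
------------
  1111110111
Decimal: 819 | 469 = 1015



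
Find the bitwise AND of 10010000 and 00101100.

AND: 1 only when both bits are 1
  10010000
& 00101100
----------
  00000000
Decimal: 144 & 44 = 0



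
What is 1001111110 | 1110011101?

OR: 1 when either bit is 1
  1001111110
| 1110011101
------------
  1111111111
Decimal: 638 | 925 = 1023



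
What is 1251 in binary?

Using repeated division by 2:
1251 ÷ 2 = 625 remainder 1
625 ÷ 2 = 312 remainder 1
312 ÷ 2 = 156 remainder 0
156 ÷ 2 = 78 remainder 0
78 ÷ 2 = 39 remainder 0
39 ÷ 2 = 19 remainder 1
19 ÷ 2 = 9 remainder 1
9 ÷ 2 = 4 remainder 1
4 ÷ 2 = 2 remainder 0
2 ÷ 2 = 1 remainder 0
1 ÷ 2 = 0 remainder 1
Reading remainders bottom to top: 10011100011



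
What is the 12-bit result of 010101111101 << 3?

Original: 010101111101 (decimal 1405)
Shift left by 3 positions
Append 3 zeros on the right and drop the 3 high bits that overflow the 12-bit width
Result: 101111101000 (decimal 3048)
Equivalent: 1405 << 3 = 1405 × 2^3 = 11240, truncated to 12 bits = 3048



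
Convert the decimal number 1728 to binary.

Using repeated division by 2:
1728 ÷ 2 = 864 remainder 0
864 ÷ 2 = 432 remainder 0
432 ÷ 2 = 216 remainder 0
216 ÷ 2 = 108 remainder 0
108 ÷ 2 = 54 remainder 0
54 ÷ 2 = 27 remainder 0
27 ÷ 2 = 13 remainder 1
13 ÷ 2 = 6 remainder 1
6 ÷ 2 = 3 remainder 0
3 ÷ 2 = 1 remainder 1
1 ÷ 2 = 0 remainder 1
Reading remainders bottom to top: 11011000000



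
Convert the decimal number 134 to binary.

Using repeated division by 2:
134 ÷ 2 = 67 remainder 0
67 ÷ 2 = 33 remainder 1
33 ÷ 2 = 16 remainder 1
16 ÷ 2 = 8 remainder 0
8 ÷ 2 = 4 remainder 0
4 ÷ 2 = 2 remainder 0
2 ÷ 2 = 1 remainder 0
1 ÷ 2 = 0 remainder 1
Reading remainders bottom to top: 10000110



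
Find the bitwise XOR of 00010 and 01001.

XOR: 1 when bits differ
  00010
^ 01001
-------
  01011
Decimal: 2 ^ 9 = 11



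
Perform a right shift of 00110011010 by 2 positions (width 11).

Original: 00110011010 (decimal 410)
Shift right by 2 positions
Drop the 2 low bits; fill with zeros on the left
Result: 00001100110 (decimal 102)
Equivalent: 410 >> 2 = 410 ÷ 2^2 = 102



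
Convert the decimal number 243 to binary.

Using repeated division by 2:
243 ÷ 2 = 121 remainder 1
121 ÷ 2 = 60 remainder 1
60 ÷ 2 = 30 remainder 0
30 ÷ 2 = 15 remainder 0
15 ÷ 2 = 7 remainder 1
7 ÷ 2 = 3 remainder 1
3 ÷ 2 = 1 remainder 1
1 ÷ 2 = 0 remainder 1
Reading remainders bottom to top: 11110011



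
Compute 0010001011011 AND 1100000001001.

AND: 1 only when both bits are 1
  0010001011011
& 1100000001001
---------------
  0000000001001
Decimal: 1115 & 6153 = 9



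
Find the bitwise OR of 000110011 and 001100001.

OR: 1 when either bit is 1
  000110011
| 001100001
-----------
  001110011
Decimal: 51 | 97 = 115



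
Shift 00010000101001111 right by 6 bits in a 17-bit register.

Original: 00010000101001111 (decimal 8527)
Shift right by 6 positions
Drop the 6 low bits; fill with zeros on the left
Result: 00000000010000101 (decimal 133)
Equivalent: 8527 >> 6 = 8527 ÷ 2^6 = 133



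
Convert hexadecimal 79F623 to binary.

Convert each hex digit to 4 bits:
  7 = 0111
  9 = 1001
  F = 1111
  6 = 0110
  2 = 0010
  3 = 0011
Concatenate: 011110011111011000100011



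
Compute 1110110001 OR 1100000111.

OR: 1 when either bit is 1
  1110110001
| 1100000111
------------
  1110110111
Decimal: 945 | 775 = 951



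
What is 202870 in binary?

Using repeated division by 2:
202870 ÷ 2 = 101435 remainder 0
101435 ÷ 2 = 50717 remainder 1
50717 ÷ 2 = 25358 remainder 1
25358 ÷ 2 = 12679 remainder 0
12679 ÷ 2 = 6339 remainder 1
6339 ÷ 2 = 3169 remainder 1
3169 ÷ 2 = 1584 remainder 1
1584 ÷ 2 = 792 remainder 0
792 ÷ 2 = 396 remainder 0
396 ÷ 2 = 198 remainder 0
198 ÷ 2 = 99 remainder 0
99 ÷ 2 = 49 remainder 1
49 ÷ 2 = 24 remainder 1
24 ÷ 2 = 12 remainder 0
12 ÷ 2 = 6 remainder 0
6 ÷ 2 = 3 remainder 0
3 ÷ 2 = 1 remainder 1
1 ÷ 2 = 0 remainder 1
Reading remainders bottom to top: 110001100001110110



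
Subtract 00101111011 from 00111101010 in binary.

Method 1 - Direct subtraction (column by column from the right: bit − bit − borrow-in; if negative, add 2 and borrow 1 from the next column):
borrow: 00011111110
        00111101010
-       00101111011
-------------------
        00001101111

Method 2 - Add two's complement:
Two's complement of 00101111011: invert → 11010000100, add 1 → 11010000101
  00111101010
+ 11010000101
-------------
 100001101111  (end carry out of the top bit = 1)
Discarding the end carry: 00001101111
Decimal check:
  00111101010 = 256 + 128 + 64 + 32 + 8 + 2 = 490
  00101111011 = 256 + 64 + 32 + 16 + 8 + 2 + 1 = 379
  490 - 379 = 111, and 00001101111 = 64 + 32 + 8 + 4 + 2 + 1 = 111 ✓



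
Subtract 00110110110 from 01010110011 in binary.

Method 1 - Direct subtraction (column by column from the right: bit − bit − borrow-in; if negative, add 2 and borrow 1 from the next column):
borrow: 01111111000
        01010110011
-       00110110110
-------------------
        00011111101

Method 2 - Add two's complement:
Two's complement of 00110110110: invert → 11001001001, add 1 → 11001001010
  01010110011
+ 11001001010
-------------
 100011111101  (end carry out of the top bit = 1)
Discarding the end carry: 00011111101
Decimal check:
  01010110011 = 512 + 128 + 32 + 16 + 2 + 1 = 691
  00110110110 = 256 + 128 + 32 + 16 + 4 + 2 = 438
  691 - 438 = 253, and 00011111101 = 128 + 64 + 32 + 16 + 8 + 4 + 1 = 253 ✓



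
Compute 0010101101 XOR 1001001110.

XOR: 1 when bits differ
  0010101101
^ 1001001110
------------
  1011100011
Decimal: 173 ^ 590 = 739



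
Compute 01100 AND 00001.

AND: 1 only when both bits are 1
  01100
& 00001
-------
  00000
Decimal: 12 & 1 = 0



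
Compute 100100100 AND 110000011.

AND: 1 only when both bits are 1
  100100100
& 110000011
-----------
  100000000
Decimal: 292 & 387 = 256



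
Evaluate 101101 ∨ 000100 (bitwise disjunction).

OR: 1 when either bit is 1
  101101
| 000100
--------
  101101
Decimal: 45 | 4 = 45



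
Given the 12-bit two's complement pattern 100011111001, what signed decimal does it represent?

Binary: 100011111001
Sign bit: 1 (negative)
Invert: 011100000110
Add 1:  011100000111
Magnitude: 011100000111 = 1024 + 512 + 256 + 4 + 2 + 1 = 1799
Value: -1799



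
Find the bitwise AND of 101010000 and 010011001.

AND: 1 only when both bits are 1
  101010000
& 010011001
-----------
  000010000
Decimal: 336 & 153 = 16



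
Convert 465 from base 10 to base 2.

Using repeated division by 2:
465 ÷ 2 = 232 remainder 1
232 ÷ 2 = 116 remainder 0
116 ÷ 2 = 58 remainder 0
58 ÷ 2 = 29 remainder 0
29 ÷ 2 = 14 remainder 1
14 ÷ 2 = 7 remainder 0
7 ÷ 2 = 3 remainder 1
3 ÷ 2 = 1 remainder 1
1 ÷ 2 = 0 remainder 1
Reading remainders bottom to top: 111010001



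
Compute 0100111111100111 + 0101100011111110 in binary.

Add column by column from the right: bit + bit + carry-in; write the sum mod 2, carry 1 when the sum is 2 or 3.
carry:  1011111111111100
        0100111111100111
+       0101100011111110
------------------------
       01010100011100101
(the carry out of the leftmost column, 0, becomes the leading bit)
Decimal check:
  0100111111100111 = 16384 + 2048 + 1024 + 512 + 256 + 128 + 64 + 32 + 4 + 2 + 1 = 20455
  0101100011111110 = 16384 + 4096 + 2048 + 128 + 64 + 32 + 16 + 8 + 4 + 2 = 22782
  20455 + 22782 = 43237, and 01010100011100101 = 32768 + 8192 + 2048 + 128 + 64 + 32 + 4 + 1 = 43237 ✓



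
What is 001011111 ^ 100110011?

XOR: 1 when bits differ
  001011111
^ 100110011
-----------
  101101100
Decimal: 95 ^ 307 = 364



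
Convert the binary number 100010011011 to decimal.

Sum of powers of 2 for each 1-bit:
2^0 + 2^1 + 2^3 + 2^4 + 2^7 + 2^11
= 1 + 2 + 8 + 16 + 128 + 2048
= 2203



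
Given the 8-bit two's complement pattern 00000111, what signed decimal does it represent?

Binary: 00000111
Sign bit: 0 (non-negative)
Read directly as an unsigned value:
00000111 = 4 + 2 + 1 = 7
Value: 7



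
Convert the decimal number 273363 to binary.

Using repeated division by 2:
273363 ÷ 2 = 136681 remainder 1
136681 ÷ 2 = 68340 remainder 1
68340 ÷ 2 = 34170 remainder 0
34170 ÷ 2 = 17085 remainder 0
17085 ÷ 2 = 8542 remainder 1
8542 ÷ 2 = 4271 remainder 0
4271 ÷ 2 = 2135 remainder 1
2135 ÷ 2 = 1067 remainder 1
1067 ÷ 2 = 533 remainder 1
533 ÷ 2 = 266 remainder 1
266 ÷ 2 = 133 remainder 0
133 ÷ 2 = 66 remainder 1
66 ÷ 2 = 33 remainder 0
33 ÷ 2 = 16 remainder 1
16 ÷ 2 = 8 remainder 0
8 ÷ 2 = 4 remainder 0
4 ÷ 2 = 2 remainder 0
2 ÷ 2 = 1 remainder 0
1 ÷ 2 = 0 remainder 1
Reading remainders bottom to top: 1000010101111010011



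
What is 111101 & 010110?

AND: 1 only when both bits are 1
  111101
& 010110
--------
  010100
Decimal: 61 & 22 = 20



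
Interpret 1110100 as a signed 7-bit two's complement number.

Binary: 1110100
Sign bit: 1 (negative)
Invert: 0001011
Add 1:  0001100
Magnitude: 0001100 = 8 + 4 = 12
Value: -12



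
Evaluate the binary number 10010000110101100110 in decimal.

Sum of powers of 2 for each 1-bit:
2^1 + 2^2 + 2^5 + 2^6 + 2^8 + 2^10 + 2^11 + 2^16 + 2^19
= 2 + 4 + 32 + 64 + 256 + 1024 + 2048 + 65536 + 524288
= 593254



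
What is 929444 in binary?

Using repeated division by 2:
929444 ÷ 2 = 464722 remainder 0
464722 ÷ 2 = 232361 remainder 0
232361 ÷ 2 = 116180 remainder 1
116180 ÷ 2 = 58090 remainder 0
58090 ÷ 2 = 29045 remainder 0
29045 ÷ 2 = 14522 remainder 1
14522 ÷ 2 = 7261 remainder 0
7261 ÷ 2 = 3630 remainder 1
3630 ÷ 2 = 1815 remainder 0
1815 ÷ 2 = 907 remainder 1
907 ÷ 2 = 453 remainder 1
453 ÷ 2 = 226 remainder 1
226 ÷ 2 = 113 remainder 0
113 ÷ 2 = 56 remainder 1
56 ÷ 2 = 28 remainder 0
28 ÷ 2 = 14 remainder 0
14 ÷ 2 = 7 remainder 0
7 ÷ 2 = 3 remainder 1
3 ÷ 2 = 1 remainder 1
1 ÷ 2 = 0 remainder 1
Reading remainders bottom to top: 11100010111010100100



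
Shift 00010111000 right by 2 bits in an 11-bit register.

Original: 00010111000 (decimal 184)
Shift right by 2 positions
Drop the 2 low bits; fill with zeros on the left
Result: 00000101110 (decimal 46)
Equivalent: 184 >> 2 = 184 ÷ 2^2 = 46



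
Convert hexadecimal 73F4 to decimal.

Expand by place value (powers of 16):
Digit values: F = 15
73F4 = 7 × 16^3 + 3 × 16^2 + 15 × 16^1 + 4 × 16^0
= 7 × 4096 + 3 × 256 + 15 × 16 + 4 × 1
= 28672 + 768 + 240 + 4
= 29684



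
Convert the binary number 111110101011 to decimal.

Sum of powers of 2 for each 1-bit:
2^0 + 2^1 + 2^3 + 2^5 + 2^7 + 2^8 + 2^9 + 2^10 + 2^11
= 1 + 2 + 8 + 32 + 128 + 256 + 512 + 1024 + 2048
= 4011



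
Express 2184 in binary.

Using repeated division by 2:
2184 ÷ 2 = 1092 remainder 0
1092 ÷ 2 = 546 remainder 0
546 ÷ 2 = 273 remainder 0
273 ÷ 2 = 136 remainder 1
136 ÷ 2 = 68 remainder 0
68 ÷ 2 = 34 remainder 0
34 ÷ 2 = 17 remainder 0
17 ÷ 2 = 8 remainder 1
8 ÷ 2 = 4 remainder 0
4 ÷ 2 = 2 remainder 0
2 ÷ 2 = 1 remainder 0
1 ÷ 2 = 0 remainder 1
Reading remainders bottom to top: 100010001000



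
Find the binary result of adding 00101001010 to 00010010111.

Add column by column from the right: bit + bit + carry-in; write the sum mod 2, carry 1 when the sum is 2 or 3.
carry:  00000111100
        00101001010
+       00010010111
-------------------
       000111100001
(the carry out of the leftmost column, 0, becomes the leading bit)
Decimal check:
  00101001010 = 256 + 64 + 8 + 2 = 330
  00010010111 = 128 + 16 + 4 + 2 + 1 = 151
  330 + 151 = 481, and 000111100001 = 256 + 128 + 64 + 32 + 1 = 481 ✓



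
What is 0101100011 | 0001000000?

OR: 1 when either bit is 1
  0101100011
| 0001000000
------------
  0101100011
Decimal: 355 | 64 = 355



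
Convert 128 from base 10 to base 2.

Using repeated division by 2:
128 ÷ 2 = 64 remainder 0
64 ÷ 2 = 32 remainder 0
32 ÷ 2 = 16 remainder 0
16 ÷ 2 = 8 remainder 0
8 ÷ 2 = 4 remainder 0
4 ÷ 2 = 2 remainder 0
2 ÷ 2 = 1 remainder 0
1 ÷ 2 = 0 remainder 1
Reading remainders bottom to top: 10000000



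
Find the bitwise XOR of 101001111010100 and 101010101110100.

XOR: 1 when bits differ
  101001111010100
^ 101010101110100
-----------------
  000011010100000
Decimal: 21460 ^ 21876 = 1696



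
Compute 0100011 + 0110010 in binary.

Add column by column from the right: bit + bit + carry-in; write the sum mod 2, carry 1 when the sum is 2 or 3.
carry:  1000100
        0100011
+       0110010
---------------
       01010101
(the carry out of the leftmost column, 0, becomes the leading bit)
Decimal check:
  0100011 = 32 + 2 + 1 = 35
  0110010 = 32 + 16 + 2 = 50
  35 + 50 = 85, and 01010101 = 64 + 16 + 4 + 1 = 85 ✓



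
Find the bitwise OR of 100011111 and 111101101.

OR: 1 when either bit is 1
  100011111
| 111101101
-----------
  111111111
Decimal: 287 | 493 = 511



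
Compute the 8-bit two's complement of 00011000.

Original: 00011000
Step 1 - Invert all bits: 11100111
Step 2 - Add 1: 11101000
Verification: 00011000 + 11101000 = 100000000; discarding the end carry (carry out of the top bit) leaves the 8-bit value 00000000, as required for x + (-x)



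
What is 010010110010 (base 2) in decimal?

Sum of powers of 2 for each 1-bit:
2^1 + 2^4 + 2^5 + 2^7 + 2^10
= 2 + 16 + 32 + 128 + 1024
= 1202



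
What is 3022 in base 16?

Using repeated division by 16 (digits 10–15 are A–F):
3022 ÷ 16 = 188 remainder 14 (E)
188 ÷ 16 = 11 remainder 12 (C)
11 ÷ 16 = 0 remainder 11 (B)
Reading remainders bottom to top: BCE



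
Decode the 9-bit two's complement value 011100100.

Binary: 011100100
Sign bit: 0 (non-negative)
Read directly as an unsigned value:
011100100 = 128 + 64 + 32 + 4 = 228
Value: 228



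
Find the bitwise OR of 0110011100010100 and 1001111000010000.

OR: 1 when either bit is 1
  0110011100010100
| 1001111000010000
------------------
  1111111100010100
Decimal: 26388 | 40464 = 65300



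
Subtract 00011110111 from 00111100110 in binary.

Method 1 - Direct subtraction (column by column from the right: bit − bit − borrow-in; if negative, add 2 and borrow 1 from the next column):
borrow: 00111111110
        00111100110
-       00011110111
-------------------
        00011101111

Method 2 - Add two's complement:
Two's complement of 00011110111: invert → 11100001000, add 1 → 11100001001
  00111100110
+ 11100001001
-------------
 100011101111  (end carry out of the top bit = 1)
Discarding the end carry: 00011101111
Decimal check:
  00111100110 = 256 + 128 + 64 + 32 + 4 + 2 = 486
  00011110111 = 128 + 64 + 32 + 16 + 4 + 2 + 1 = 247
  486 - 247 = 239, and 00011101111 = 128 + 64 + 32 + 8 + 4 + 2 + 1 = 239 ✓



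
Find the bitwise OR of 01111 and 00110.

OR: 1 when either bit is 1
  01111
| 00110
-------
  01111
Decimal: 15 | 6 = 15



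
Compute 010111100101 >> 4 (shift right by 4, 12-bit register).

Original: 010111100101 (decimal 1509)
Shift right by 4 positions
Drop the 4 low bits; fill with zeros on the left
Result: 000001011110 (decimal 94)
Equivalent: 1509 >> 4 = 1509 ÷ 2^4 = 94



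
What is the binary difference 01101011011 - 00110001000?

Method 1 - Direct subtraction (column by column from the right: bit − bit − borrow-in; if negative, add 2 and borrow 1 from the next column):
borrow: 01100000000
        01101011011
-       00110001000
-------------------
        00111010011

Method 2 - Add two's complement:
Two's complement of 00110001000: invert → 11001110111, add 1 → 11001111000
  01101011011
+ 11001111000
-------------
 100111010011  (end carry out of the top bit = 1)
Discarding the end carry: 00111010011
Decimal check:
  01101011011 = 512 + 256 + 64 + 16 + 8 + 2 + 1 = 859
  00110001000 = 256 + 128 + 8 = 392
  859 - 392 = 467, and 00111010011 = 256 + 128 + 64 + 16 + 2 + 1 = 467 ✓



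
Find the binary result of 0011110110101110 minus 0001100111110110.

Method 1 - Direct subtraction (column by column from the right: bit − bit − borrow-in; if negative, add 2 and borrow 1 from the next column):
borrow: 0000011111100000
        0011110110101110
-       0001100111110110
------------------------
        0010001110111000

Method 2 - Add two's complement:
Two's complement of 0001100111110110: invert → 1110011000001001, add 1 → 1110011000001010
  0011110110101110
+ 1110011000001010
------------------
 10010001110111000  (end carry out of the top bit = 1)
Discarding the end carry: 0010001110111000
Decimal check:
  0011110110101110 = 8192 + 4096 + 2048 + 1024 + 256 + 128 + 32 + 8 + 4 + 2 = 15790
  0001100111110110 = 4096 + 2048 + 256 + 128 + 64 + 32 + 16 + 4 + 2 = 6646
  15790 - 6646 = 9144, and 0010001110111000 = 8192 + 512 + 256 + 128 + 32 + 16 + 8 = 9144 ✓



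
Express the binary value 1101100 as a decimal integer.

Sum of powers of 2 for each 1-bit:
2^2 + 2^3 + 2^5 + 2^6
= 4 + 8 + 32 + 64
= 108



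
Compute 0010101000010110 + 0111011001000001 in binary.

Add column by column from the right: bit + bit + carry-in; write the sum mod 2, carry 1 when the sum is 2 or 3.
carry:  1111110000000000
        0010101000010110
+       0111011001000001
------------------------
       01010000001010111
(the carry out of the leftmost column, 0, becomes the leading bit)
Decimal check:
  0010101000010110 = 8192 + 2048 + 512 + 16 + 4 + 2 = 10774
  0111011001000001 = 16384 + 8192 + 4096 + 1024 + 512 + 64 + 1 = 30273
  10774 + 30273 = 41047, and 01010000001010111 = 32768 + 8192 + 64 + 16 + 4 + 2 + 1 = 41047 ✓



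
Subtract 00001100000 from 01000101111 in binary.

Method 1 - Direct subtraction (column by column from the right: bit − bit − borrow-in; if negative, add 2 and borrow 1 from the next column):
borrow: 01110000000
        01000101111
-       00001100000
-------------------
        00111001111

Method 2 - Add two's complement:
Two's complement of 00001100000: invert → 11110011111, add 1 → 11110100000
  01000101111
+ 11110100000
-------------
 100111001111  (end carry out of the top bit = 1)
Discarding the end carry: 00111001111
Decimal check:
  01000101111 = 512 + 32 + 8 + 4 + 2 + 1 = 559
  00001100000 = 64 + 32 = 96
  559 - 96 = 463, and 00111001111 = 256 + 128 + 64 + 8 + 4 + 2 + 1 = 463 ✓



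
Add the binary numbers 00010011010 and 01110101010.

Add column by column from the right: bit + bit + carry-in; write the sum mod 2, carry 1 when the sum is 2 or 3.
carry:  11101110100
        00010011010
+       01110101010
-------------------
       010001000100
(the carry out of the leftmost column, 0, becomes the leading bit)
Decimal check:
  00010011010 = 128 + 16 + 8 + 2 = 154
  01110101010 = 512 + 256 + 128 + 32 + 8 + 2 = 938
  154 + 938 = 1092, and 010001000100 = 1024 + 64 + 4 = 1092 ✓



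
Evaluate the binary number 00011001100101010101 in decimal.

Sum of powers of 2 for each 1-bit:
2^0 + 2^2 + 2^4 + 2^6 + 2^8 + 2^11 + 2^12 + 2^15 + 2^16
= 1 + 4 + 16 + 64 + 256 + 2048 + 4096 + 32768 + 65536
= 104789



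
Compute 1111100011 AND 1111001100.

AND: 1 only when both bits are 1
  1111100011
& 1111001100
------------
  1111000000
Decimal: 995 & 972 = 960



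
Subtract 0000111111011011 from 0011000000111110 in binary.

Method 1 - Direct subtraction (column by column from the right: bit − bit − borrow-in; if negative, add 2 and borrow 1 from the next column):
borrow: 0001111110000110
        0011000000111110
-       0000111111011011
------------------------
        0010000001100011

Method 2 - Add two's complement:
Two's complement of 0000111111011011: invert → 1111000000100100, add 1 → 1111000000100101
  0011000000111110
+ 1111000000100101
------------------
 10010000001100011  (end carry out of the top bit = 1)
Discarding the end carry: 0010000001100011
Decimal check:
  0011000000111110 = 8192 + 4096 + 32 + 16 + 8 + 4 + 2 = 12350
  0000111111011011 = 2048 + 1024 + 512 + 256 + 128 + 64 + 16 + 8 + 2 + 1 = 4059
  12350 - 4059 = 8291, and 0010000001100011 = 8192 + 64 + 32 + 2 + 1 = 8291 ✓



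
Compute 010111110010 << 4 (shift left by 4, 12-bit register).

Original: 010111110010 (decimal 1522)
Shift left by 4 positions
Append 4 zeros on the right and drop the 4 high bits that overflow the 12-bit width
Result: 111100100000 (decimal 3872)
Equivalent: 1522 << 4 = 1522 × 2^4 = 24352, truncated to 12 bits = 3872



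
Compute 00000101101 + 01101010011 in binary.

Add column by column from the right: bit + bit + carry-in; write the sum mod 2, carry 1 when the sum is 2 or 3.
carry:  00011111110
        00000101101
+       01101010011
-------------------
       001110000000
(the carry out of the leftmost column, 0, becomes the leading bit)
Decimal check:
  00000101101 = 32 + 8 + 4 + 1 = 45
  01101010011 = 512 + 256 + 64 + 16 + 2 + 1 = 851
  45 + 851 = 896, and 001110000000 = 512 + 256 + 128 = 896 ✓



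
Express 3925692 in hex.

Using repeated division by 16 (digits 10–15 are A–F):
3925692 ÷ 16 = 245355 remainder 12 (C)
245355 ÷ 16 = 15334 remainder 11 (B)
15334 ÷ 16 = 958 remainder 6
958 ÷ 16 = 59 remainder 14 (E)
59 ÷ 16 = 3 remainder 11 (B)
3 ÷ 16 = 0 remainder 3
Reading remainders bottom to top: 3BE6BC



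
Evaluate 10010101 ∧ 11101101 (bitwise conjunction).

AND: 1 only when both bits are 1
  10010101
& 11101101
----------
  10000101
Decimal: 149 & 237 = 133



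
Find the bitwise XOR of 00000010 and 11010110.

XOR: 1 when bits differ
  00000010
^ 11010110
----------
  11010100
Decimal: 2 ^ 214 = 212



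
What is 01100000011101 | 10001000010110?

OR: 1 when either bit is 1
  01100000011101
| 10001000010110
----------------
  11101000011111
Decimal: 6173 | 8726 = 14879



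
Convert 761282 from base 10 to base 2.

Using repeated division by 2:
761282 ÷ 2 = 380641 remainder 0
380641 ÷ 2 = 190320 remainder 1
190320 ÷ 2 = 95160 remainder 0
95160 ÷ 2 = 47580 remainder 0
47580 ÷ 2 = 23790 remainder 0
23790 ÷ 2 = 11895 remainder 0
11895 ÷ 2 = 5947 remainder 1
5947 ÷ 2 = 2973 remainder 1
2973 ÷ 2 = 1486 remainder 1
1486 ÷ 2 = 743 remainder 0
743 ÷ 2 = 371 remainder 1
371 ÷ 2 = 185 remainder 1
185 ÷ 2 = 92 remainder 1
92 ÷ 2 = 46 remainder 0
46 ÷ 2 = 23 remainder 0
23 ÷ 2 = 11 remainder 1
11 ÷ 2 = 5 remainder 1
5 ÷ 2 = 2 remainder 1
2 ÷ 2 = 1 remainder 0
1 ÷ 2 = 0 remainder 1
Reading remainders bottom to top: 10111001110111000010



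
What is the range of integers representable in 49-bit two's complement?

For 49-bit two's complement:
Minimum: -2^48 = -281474976710656
Maximum: 2^48 - 1 = 281474976710655



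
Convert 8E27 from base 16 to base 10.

Expand by place value (powers of 16):
Digit values: E = 14
8E27 = 8 × 16^3 + 14 × 16^2 + 2 × 16^1 + 7 × 16^0
= 8 × 4096 + 14 × 256 + 2 × 16 + 7 × 1
= 32768 + 3584 + 32 + 7
= 36391



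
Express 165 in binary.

Using repeated division by 2:
165 ÷ 2 = 82 remainder 1
82 ÷ 2 = 41 remainder 0
41 ÷ 2 = 20 remainder 1
20 ÷ 2 = 10 remainder 0
10 ÷ 2 = 5 remainder 0
5 ÷ 2 = 2 remainder 1
2 ÷ 2 = 1 remainder 0
1 ÷ 2 = 0 remainder 1
Reading remainders bottom to top: 10100101



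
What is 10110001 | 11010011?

OR: 1 when either bit is 1
  10110001
| 11010011
----------
  11110011
Decimal: 177 | 211 = 243



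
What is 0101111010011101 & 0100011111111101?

AND: 1 only when both bits are 1
  0101111010011101
& 0100011111111101
------------------
  0100011010011101
Decimal: 24221 & 18429 = 18077



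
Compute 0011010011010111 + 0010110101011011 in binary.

Add column by column from the right: bit + bit + carry-in; write the sum mod 2, carry 1 when the sum is 2 or 3.
carry:  0111101110111110
        0011010011010111
+       0010110101011011
------------------------
       00110001000110010
(the carry out of the leftmost column, 0, becomes the leading bit)
Decimal check:
  0011010011010111 = 8192 + 4096 + 1024 + 128 + 64 + 16 + 4 + 2 + 1 = 13527
  0010110101011011 = 8192 + 2048 + 1024 + 256 + 64 + 16 + 8 + 2 + 1 = 11611
  13527 + 11611 = 25138, and 00110001000110010 = 16384 + 8192 + 512 + 32 + 16 + 2 = 25138 ✓



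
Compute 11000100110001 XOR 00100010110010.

XOR: 1 when bits differ
  11000100110001
^ 00100010110010
----------------
  11100110000011
Decimal: 12593 ^ 2226 = 14723



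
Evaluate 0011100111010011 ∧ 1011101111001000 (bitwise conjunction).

AND: 1 only when both bits are 1
  0011100111010011
& 1011101111001000
------------------
  0011100111000000
Decimal: 14803 & 48072 = 14784



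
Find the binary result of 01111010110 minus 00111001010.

Method 1 - Direct subtraction (column by column from the right: bit − bit − borrow-in; if negative, add 2 and borrow 1 from the next column):
borrow: 00000010000
        01111010110
-       00111001010
-------------------
        01000001100

Method 2 - Add two's complement:
Two's complement of 00111001010: invert → 11000110101, add 1 → 11000110110
  01111010110
+ 11000110110
-------------
 101000001100  (end carry out of the top bit = 1)
Discarding the end carry: 01000001100
Decimal check:
  01111010110 = 512 + 256 + 128 + 64 + 16 + 4 + 2 = 982
  00111001010 = 256 + 128 + 64 + 8 + 2 = 458
  982 - 458 = 524, and 01000001100 = 512 + 8 + 4 = 524 ✓



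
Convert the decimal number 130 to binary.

Using repeated division by 2:
130 ÷ 2 = 65 remainder 0
65 ÷ 2 = 32 remainder 1
32 ÷ 2 = 16 remainder 0
16 ÷ 2 = 8 remainder 0
8 ÷ 2 = 4 remainder 0
4 ÷ 2 = 2 remainder 0
2 ÷ 2 = 1 remainder 0
1 ÷ 2 = 0 remainder 1
Reading remainders bottom to top: 10000010



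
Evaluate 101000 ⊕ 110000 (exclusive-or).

XOR: 1 when bits differ
  101000
^ 110000
--------
  011000
Decimal: 40 ^ 48 = 24



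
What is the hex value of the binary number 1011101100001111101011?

Group into 4-bit nibbles from right:
  0010 = 2
  1110 = E
  1100 = C
  0011 = 3
  1110 = E
  1011 = B
Result: 2EC3EB



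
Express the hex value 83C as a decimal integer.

Expand by place value (powers of 16):
Digit values: C = 12
83C = 8 × 16^2 + 3 × 16^1 + 12 × 16^0
= 8 × 256 + 3 × 16 + 12 × 1
= 2048 + 48 + 12
= 2108



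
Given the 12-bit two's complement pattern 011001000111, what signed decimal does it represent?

Binary: 011001000111
Sign bit: 0 (non-negative)
Read directly as an unsigned value:
011001000111 = 1024 + 512 + 64 + 4 + 2 + 1 = 1607
Value: 1607



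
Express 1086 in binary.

Using repeated division by 2:
1086 ÷ 2 = 543 remainder 0
543 ÷ 2 = 271 remainder 1
271 ÷ 2 = 135 remainder 1
135 ÷ 2 = 67 remainder 1
67 ÷ 2 = 33 remainder 1
33 ÷ 2 = 16 remainder 1
16 ÷ 2 = 8 remainder 0
8 ÷ 2 = 4 remainder 0
4 ÷ 2 = 2 remainder 0
2 ÷ 2 = 1 remainder 0
1 ÷ 2 = 0 remainder 1
Reading remainders bottom to top: 10000111110



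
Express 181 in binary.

Using repeated division by 2:
181 ÷ 2 = 90 remainder 1
90 ÷ 2 = 45 remainder 0
45 ÷ 2 = 22 remainder 1
22 ÷ 2 = 11 remainder 0
11 ÷ 2 = 5 remainder 1
5 ÷ 2 = 2 remainder 1
2 ÷ 2 = 1 remainder 0
1 ÷ 2 = 0 remainder 1
Reading remainders bottom to top: 10110101



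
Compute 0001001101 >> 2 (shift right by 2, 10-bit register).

Original: 0001001101 (decimal 77)
Shift right by 2 positions
Drop the 2 low bits; fill with zeros on the left
Result: 0000010011 (decimal 19)
Equivalent: 77 >> 2 = 77 ÷ 2^2 = 19



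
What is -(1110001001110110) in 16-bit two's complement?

Original (sign bit 1, negative): 1110001001110110
Step 1 - Invert all bits: 0001110110001001
Step 2 - Add 1: 0001110110001010
Verification: 1110001001110110 + 0001110110001010 = 10000000000000000; discarding the end carry (carry out of the top bit) leaves the 16-bit value 0000000000000000, as required for x + (-x)



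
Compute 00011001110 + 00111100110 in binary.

Add column by column from the right: bit + bit + carry-in; write the sum mod 2, carry 1 when the sum is 2 or 3.
carry:  01110011100
        00011001110
+       00111100110
-------------------
       001010110100
(the carry out of the leftmost column, 0, becomes the leading bit)
Decimal check:
  00011001110 = 128 + 64 + 8 + 4 + 2 = 206
  00111100110 = 256 + 128 + 64 + 32 + 4 + 2 = 486
  206 + 486 = 692, and 001010110100 = 512 + 128 + 32 + 16 + 4 = 692 ✓



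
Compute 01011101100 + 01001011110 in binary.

Add column by column from the right: bit + bit + carry-in; write the sum mod 2, carry 1 when the sum is 2 or 3.
carry:  10111111000
        01011101100
+       01001011110
-------------------
       010101001010
(the carry out of the leftmost column, 0, becomes the leading bit)
Decimal check:
  01011101100 = 512 + 128 + 64 + 32 + 8 + 4 = 748
  01001011110 = 512 + 64 + 16 + 8 + 4 + 2 = 606
  748 + 606 = 1354, and 010101001010 = 1024 + 256 + 64 + 8 + 2 = 1354 ✓



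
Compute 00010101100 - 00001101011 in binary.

Method 1 - Direct subtraction (column by column from the right: bit − bit − borrow-in; if negative, add 2 and borrow 1 from the next column):
borrow: 00010000110
        00010101100
-       00001101011
-------------------
        00001000001

Method 2 - Add two's complement:
Two's complement of 00001101011: invert → 11110010100, add 1 → 11110010101
  00010101100
+ 11110010101
-------------
 100001000001  (end carry out of the top bit = 1)
Discarding the end carry: 00001000001
Decimal check:
  00010101100 = 128 + 32 + 8 + 4 = 172
  00001101011 = 64 + 32 + 8 + 2 + 1 = 107
  172 - 107 = 65, and 00001000001 = 64 + 1 = 65 ✓



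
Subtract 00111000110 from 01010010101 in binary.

Method 1 - Direct subtraction (column by column from the right: bit − bit − borrow-in; if negative, add 2 and borrow 1 from the next column):
borrow: 01110011100
        01010010101
-       00111000110
-------------------
        00011001111

Method 2 - Add two's complement:
Two's complement of 00111000110: invert → 11000111001, add 1 → 11000111010
  01010010101
+ 11000111010
-------------
 100011001111  (end carry out of the top bit = 1)
Discarding the end carry: 00011001111
Decimal check:
  01010010101 = 512 + 128 + 16 + 4 + 1 = 661
  00111000110 = 256 + 128 + 64 + 4 + 2 = 454
  661 - 454 = 207, and 00011001111 = 128 + 64 + 8 + 4 + 2 + 1 = 207 ✓



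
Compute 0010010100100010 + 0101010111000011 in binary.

Add column by column from the right: bit + bit + carry-in; write the sum mod 2, carry 1 when the sum is 2 or 3.
carry:  0000101000000100
        0010010100100010
+       0101010111000011
------------------------
       00111101011100101
(the carry out of the leftmost column, 0, becomes the leading bit)
Decimal check:
  0010010100100010 = 8192 + 1024 + 256 + 32 + 2 = 9506
  0101010111000011 = 16384 + 4096 + 1024 + 256 + 128 + 64 + 2 + 1 = 21955
  9506 + 21955 = 31461, and 00111101011100101 = 16384 + 8192 + 4096 + 2048 + 512 + 128 + 64 + 32 + 4 + 1 = 31461 ✓



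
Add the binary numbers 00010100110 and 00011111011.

Add column by column from the right: bit + bit + carry-in; write the sum mod 2, carry 1 when the sum is 2 or 3.
carry:  00111111100
        00010100110
+       00011111011
-------------------
       000110100001
(the carry out of the leftmost column, 0, becomes the leading bit)
Decimal check:
  00010100110 = 128 + 32 + 4 + 2 = 166
  00011111011 = 128 + 64 + 32 + 16 + 8 + 2 + 1 = 251
  166 + 251 = 417, and 000110100001 = 256 + 128 + 32 + 1 = 417 ✓



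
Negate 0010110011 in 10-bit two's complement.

Original: 0010110011
Step 1 - Invert all bits: 1101001100
Step 2 - Add 1: 1101001101
Verification: 0010110011 + 1101001101 = 10000000000; discarding the end carry (carry out of the top bit) leaves the 10-bit value 0000000000, as required for x + (-x)



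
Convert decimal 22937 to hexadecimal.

Using repeated division by 16 (digits 10–15 are A–F):
22937 ÷ 16 = 1433 remainder 9
1433 ÷ 16 = 89 remainder 9
89 ÷ 16 = 5 remainder 9
5 ÷ 16 = 0 remainder 5
Reading remainders bottom to top: 5999



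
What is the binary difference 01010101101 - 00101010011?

Method 1 - Direct subtraction (column by column from the right: bit − bit − borrow-in; if negative, add 2 and borrow 1 from the next column):
borrow: 01010100100
        01010101101
-       00101010011
-------------------
        00101011010

Method 2 - Add two's complement:
Two's complement of 00101010011: invert → 11010101100, add 1 → 11010101101
  01010101101
+ 11010101101
-------------
 100101011010  (end carry out of the top bit = 1)
Discarding the end carry: 00101011010
Decimal check:
  01010101101 = 512 + 128 + 32 + 8 + 4 + 1 = 685
  00101010011 = 256 + 64 + 16 + 2 + 1 = 339
  685 - 339 = 346, and 00101011010 = 256 + 64 + 16 + 8 + 2 = 346 ✓



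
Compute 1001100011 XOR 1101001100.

XOR: 1 when bits differ
  1001100011
^ 1101001100
------------
  0100101111
Decimal: 611 ^ 844 = 303



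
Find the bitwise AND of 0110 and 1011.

AND: 1 only when both bits are 1
  0110
& 1011
------
  0010
Decimal: 6 & 11 = 2



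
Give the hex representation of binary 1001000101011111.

Group into 4-bit nibbles from right:
  1001 = 9
  0001 = 1
  0101 = 5
  1111 = F
Result: 915F



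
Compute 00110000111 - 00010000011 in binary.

Method 1 - Direct subtraction (column by column from the right: bit − bit − borrow-in; if negative, add 2 and borrow 1 from the next column):
borrow: 00000000000
        00110000111
-       00010000011
-------------------
        00100000100

Method 2 - Add two's complement:
Two's complement of 00010000011: invert → 11101111100, add 1 → 11101111101
  00110000111
+ 11101111101
-------------
 100100000100  (end carry out of the top bit = 1)
Discarding the end carry: 00100000100
Decimal check:
  00110000111 = 256 + 128 + 4 + 2 + 1 = 391
  00010000011 = 128 + 2 + 1 = 131
  391 - 131 = 260, and 00100000100 = 256 + 4 = 260 ✓



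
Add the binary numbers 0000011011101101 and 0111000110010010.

Add column by column from the right: bit + bit + carry-in; write the sum mod 2, carry 1 when the sum is 2 or 3.
carry:  0000111100000000
        0000011011101101
+       0111000110010010
------------------------
       00111100001111111
(the carry out of the leftmost column, 0, becomes the leading bit)
Decimal check:
  0000011011101101 = 1024 + 512 + 128 + 64 + 32 + 8 + 4 + 1 = 1773
  0111000110010010 = 16384 + 8192 + 4096 + 256 + 128 + 16 + 2 = 29074
  1773 + 29074 = 30847, and 00111100001111111 = 16384 + 8192 + 4096 + 2048 + 64 + 32 + 16 + 8 + 4 + 2 + 1 = 30847 ✓



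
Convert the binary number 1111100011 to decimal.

Sum of powers of 2 for each 1-bit:
2^0 + 2^1 + 2^5 + 2^6 + 2^7 + 2^8 + 2^9
= 1 + 2 + 32 + 64 + 128 + 256 + 512
= 995



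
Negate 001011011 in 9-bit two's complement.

Original: 001011011
Step 1 - Invert all bits: 110100100
Step 2 - Add 1: 110100101
Verification: 001011011 + 110100101 = 1000000000; discarding the end carry (carry out of the top bit) leaves the 9-bit value 000000000, as required for x + (-x)



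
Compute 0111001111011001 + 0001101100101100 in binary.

Add column by column from the right: bit + bit + carry-in; write the sum mod 2, carry 1 when the sum is 2 or 3.
carry:  1110011111110000
        0111001111011001
+       0001101100101100
------------------------
       01000111100000101
(the carry out of the leftmost column, 0, becomes the leading bit)
Decimal check:
  0111001111011001 = 16384 + 8192 + 4096 + 512 + 256 + 128 + 64 + 16 + 8 + 1 = 29657
  0001101100101100 = 4096 + 2048 + 512 + 256 + 32 + 8 + 4 = 6956
  29657 + 6956 = 36613, and 01000111100000101 = 32768 + 2048 + 1024 + 512 + 256 + 4 + 1 = 36613 ✓

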